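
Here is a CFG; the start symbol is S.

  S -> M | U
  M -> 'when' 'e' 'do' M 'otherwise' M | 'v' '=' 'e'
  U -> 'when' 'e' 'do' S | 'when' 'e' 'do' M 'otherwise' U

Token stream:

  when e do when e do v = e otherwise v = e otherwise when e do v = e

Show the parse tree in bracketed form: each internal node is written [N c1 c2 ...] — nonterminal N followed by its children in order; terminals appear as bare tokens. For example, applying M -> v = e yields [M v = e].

[S [U when e do [M when e do [M v = e] otherwise [M v = e]] otherwise [U when e do [S [M v = e]]]]]

S
U
when e do M otherwise U
when e do when e do M otherwise M otherwise U
when e do when e do v = e otherwise M otherwise U
when e do when e do v = e otherwise v = e otherwise U
when e do when e do v = e otherwise v = e otherwise when e do S
when e do when e do v = e otherwise v = e otherwise when e do M
when e do when e do v = e otherwise v = e otherwise when e do v = e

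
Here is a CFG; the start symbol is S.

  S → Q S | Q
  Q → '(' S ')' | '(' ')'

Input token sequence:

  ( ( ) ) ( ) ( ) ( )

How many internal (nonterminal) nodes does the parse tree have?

10

[S [Q ( [S [Q ( )]] )] [S [Q ( )] [S [Q ( )] [S [Q ( )]]]]]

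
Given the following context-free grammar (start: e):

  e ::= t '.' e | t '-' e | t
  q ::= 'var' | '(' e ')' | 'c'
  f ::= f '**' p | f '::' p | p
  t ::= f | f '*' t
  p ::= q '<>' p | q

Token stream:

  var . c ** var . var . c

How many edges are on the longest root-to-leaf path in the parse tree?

8

[e [t [f [p [q var]]]] . [e [t [f [f [p [q c]]] ** [p [q var]]]] . [e [t [f [p [q var]]]] . [e [t [f [p [q c]]]]]]]]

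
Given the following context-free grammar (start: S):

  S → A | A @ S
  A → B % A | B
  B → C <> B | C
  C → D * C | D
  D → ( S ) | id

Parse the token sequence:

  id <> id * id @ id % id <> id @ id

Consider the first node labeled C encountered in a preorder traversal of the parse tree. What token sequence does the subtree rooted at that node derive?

[S [A [B [C [D id]] <> [B [C [D id] * [C [D id]]]]]] @ [S [A [B [C [D id]]] % [A [B [C [D id]] <> [B [C [D id]]]]]] @ [S [A [B [C [D id]]]]]]]

id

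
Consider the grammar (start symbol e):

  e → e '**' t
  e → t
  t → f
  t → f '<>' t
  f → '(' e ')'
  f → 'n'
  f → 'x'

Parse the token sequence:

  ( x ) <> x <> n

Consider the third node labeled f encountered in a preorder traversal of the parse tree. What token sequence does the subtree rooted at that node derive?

x

[e [t [f ( [e [t [f x]]] )] <> [t [f x] <> [t [f n]]]]]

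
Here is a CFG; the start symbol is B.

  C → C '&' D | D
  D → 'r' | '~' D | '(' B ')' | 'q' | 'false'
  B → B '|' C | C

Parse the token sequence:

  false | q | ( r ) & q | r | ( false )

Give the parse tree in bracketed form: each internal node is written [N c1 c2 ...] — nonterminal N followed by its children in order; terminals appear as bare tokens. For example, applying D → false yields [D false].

B
B | C
B | C | C
B | C | C | C
B | C | C | C | C
C | C | C | C | C
D | C | C | C | C
false | C | C | C | C
false | D | C | C | C
false | q | C | C | C
false | q | C & D | C | C
false | q | D & D | C | C
false | q | ( B ) & D | C | C
false | q | ( C ) & D | C | C
false | q | ( D ) & D | C | C
false | q | ( r ) & D | C | C
false | q | ( r ) & q | C | C
false | q | ( r ) & q | D | C
false | q | ( r ) & q | r | C
false | q | ( r ) & q | r | D
false | q | ( r ) & q | r | ( B )
false | q | ( r ) & q | r | ( C )
false | q | ( r ) & q | r | ( D )
false | q | ( r ) & q | r | ( false )

[B [B [B [B [B [C [D false]]] | [C [D q]]] | [C [C [D ( [B [C [D r]]] )]] & [D q]]] | [C [D r]]] | [C [D ( [B [C [D false]]] )]]]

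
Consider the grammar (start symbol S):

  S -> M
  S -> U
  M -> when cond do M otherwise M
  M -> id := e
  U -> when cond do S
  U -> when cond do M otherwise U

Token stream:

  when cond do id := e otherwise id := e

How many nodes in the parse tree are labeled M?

[S [M when cond do [M id := e] otherwise [M id := e]]]

3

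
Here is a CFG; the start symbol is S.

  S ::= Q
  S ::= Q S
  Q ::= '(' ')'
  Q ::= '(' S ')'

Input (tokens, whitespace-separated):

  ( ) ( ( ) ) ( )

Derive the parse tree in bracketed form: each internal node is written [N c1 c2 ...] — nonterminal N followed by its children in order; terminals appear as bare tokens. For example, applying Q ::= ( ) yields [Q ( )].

S
Q S
( ) S
( ) Q S
( ) ( S ) S
( ) ( Q ) S
( ) ( ( ) ) S
( ) ( ( ) ) Q
( ) ( ( ) ) ( )

[S [Q ( )] [S [Q ( [S [Q ( )]] )] [S [Q ( )]]]]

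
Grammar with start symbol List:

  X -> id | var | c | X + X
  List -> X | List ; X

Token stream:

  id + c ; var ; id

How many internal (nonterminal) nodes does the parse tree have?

8

[List [List [List [X [X id] + [X c]]] ; [X var]] ; [X id]]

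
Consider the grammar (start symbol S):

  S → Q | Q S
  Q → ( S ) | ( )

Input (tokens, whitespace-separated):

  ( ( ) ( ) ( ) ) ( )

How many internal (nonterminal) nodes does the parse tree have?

10

[S [Q ( [S [Q ( )] [S [Q ( )] [S [Q ( )]]]] )] [S [Q ( )]]]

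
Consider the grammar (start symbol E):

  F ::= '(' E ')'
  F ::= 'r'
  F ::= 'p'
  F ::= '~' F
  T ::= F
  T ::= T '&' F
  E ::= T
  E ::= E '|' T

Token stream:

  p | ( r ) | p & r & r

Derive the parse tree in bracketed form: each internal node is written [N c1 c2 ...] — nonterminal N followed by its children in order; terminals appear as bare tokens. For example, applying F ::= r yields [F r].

E
E | T
E | T | T
T | T | T
F | T | T
p | T | T
p | F | T
p | ( E ) | T
p | ( T ) | T
p | ( F ) | T
p | ( r ) | T
p | ( r ) | T & F
p | ( r ) | T & F & F
p | ( r ) | F & F & F
p | ( r ) | p & F & F
p | ( r ) | p & r & F
p | ( r ) | p & r & r

[E [E [E [T [F p]]] | [T [F ( [E [T [F r]]] )]]] | [T [T [T [F p]] & [F r]] & [F r]]]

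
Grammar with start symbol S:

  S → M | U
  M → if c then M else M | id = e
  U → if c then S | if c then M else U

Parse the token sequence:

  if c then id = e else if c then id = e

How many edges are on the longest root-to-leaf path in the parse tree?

[S [U if c then [M id = e] else [U if c then [S [M id = e]]]]]

5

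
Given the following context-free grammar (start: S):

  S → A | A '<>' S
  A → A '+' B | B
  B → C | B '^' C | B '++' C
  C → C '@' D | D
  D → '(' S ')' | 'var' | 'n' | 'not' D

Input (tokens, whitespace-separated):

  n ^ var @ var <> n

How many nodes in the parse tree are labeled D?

4

[S [A [B [B [C [D n]]] ^ [C [C [D var]] @ [D var]]]] <> [S [A [B [C [D n]]]]]]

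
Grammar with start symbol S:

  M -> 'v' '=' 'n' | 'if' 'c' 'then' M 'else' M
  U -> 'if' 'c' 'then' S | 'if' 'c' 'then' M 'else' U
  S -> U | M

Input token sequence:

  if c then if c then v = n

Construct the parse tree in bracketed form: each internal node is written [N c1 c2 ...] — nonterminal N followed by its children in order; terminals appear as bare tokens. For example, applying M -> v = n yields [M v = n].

[S [U if c then [S [U if c then [S [M v = n]]]]]]

S
U
if c then S
if c then U
if c then if c then S
if c then if c then M
if c then if c then v = n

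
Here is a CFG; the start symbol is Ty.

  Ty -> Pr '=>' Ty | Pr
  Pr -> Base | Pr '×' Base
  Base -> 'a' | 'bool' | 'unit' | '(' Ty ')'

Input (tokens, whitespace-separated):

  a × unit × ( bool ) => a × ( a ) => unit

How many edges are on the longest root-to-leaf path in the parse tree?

[Ty [Pr [Pr [Pr [Base a]] × [Base unit]] × [Base ( [Ty [Pr [Base bool]]] )]] => [Ty [Pr [Pr [Base a]] × [Base ( [Ty [Pr [Base a]]] )]] => [Ty [Pr [Base unit]]]]]

7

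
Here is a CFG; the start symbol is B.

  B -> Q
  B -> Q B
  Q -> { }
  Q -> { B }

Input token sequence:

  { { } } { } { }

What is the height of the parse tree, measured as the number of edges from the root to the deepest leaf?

4

[B [Q { [B [Q { }]] }] [B [Q { }] [B [Q { }]]]]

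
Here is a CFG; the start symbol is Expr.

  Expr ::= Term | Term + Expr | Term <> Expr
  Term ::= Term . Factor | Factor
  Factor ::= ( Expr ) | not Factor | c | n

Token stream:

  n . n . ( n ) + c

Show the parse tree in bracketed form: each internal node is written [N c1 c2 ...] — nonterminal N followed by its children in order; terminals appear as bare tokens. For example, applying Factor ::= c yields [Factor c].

Expr
Term + Expr
Term . Factor + Expr
Term . Factor . Factor + Expr
Factor . Factor . Factor + Expr
n . Factor . Factor + Expr
n . n . Factor + Expr
n . n . ( Expr ) + Expr
n . n . ( Term ) + Expr
n . n . ( Factor ) + Expr
n . n . ( n ) + Expr
n . n . ( n ) + Term
n . n . ( n ) + Factor
n . n . ( n ) + c

[Expr [Term [Term [Term [Factor n]] . [Factor n]] . [Factor ( [Expr [Term [Factor n]]] )]] + [Expr [Term [Factor c]]]]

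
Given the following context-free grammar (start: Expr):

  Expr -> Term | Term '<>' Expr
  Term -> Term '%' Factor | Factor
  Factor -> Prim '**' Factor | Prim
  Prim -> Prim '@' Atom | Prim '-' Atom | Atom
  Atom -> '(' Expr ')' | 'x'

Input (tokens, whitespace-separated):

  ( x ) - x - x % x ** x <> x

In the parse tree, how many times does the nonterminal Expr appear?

[Expr [Term [Term [Factor [Prim [Prim [Prim [Atom ( [Expr [Term [Factor [Prim [Atom x]]]]] )]] - [Atom x]] - [Atom x]]]] % [Factor [Prim [Atom x]] ** [Factor [Prim [Atom x]]]]] <> [Expr [Term [Factor [Prim [Atom x]]]]]]

3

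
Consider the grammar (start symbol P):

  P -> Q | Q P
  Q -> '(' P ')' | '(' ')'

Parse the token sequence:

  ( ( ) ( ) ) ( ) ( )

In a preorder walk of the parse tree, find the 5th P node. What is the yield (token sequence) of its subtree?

[P [Q ( [P [Q ( )] [P [Q ( )]]] )] [P [Q ( )] [P [Q ( )]]]]

( )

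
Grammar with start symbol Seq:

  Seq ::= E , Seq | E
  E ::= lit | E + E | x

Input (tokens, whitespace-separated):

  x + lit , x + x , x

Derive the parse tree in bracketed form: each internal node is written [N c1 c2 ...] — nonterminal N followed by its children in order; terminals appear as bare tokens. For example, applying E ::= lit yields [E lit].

[Seq [E [E x] + [E lit]] , [Seq [E [E x] + [E x]] , [Seq [E x]]]]

Seq
E , Seq
E + E , Seq
x + E , Seq
x + lit , Seq
x + lit , E , Seq
x + lit , E + E , Seq
x + lit , x + E , Seq
x + lit , x + x , Seq
x + lit , x + x , E
x + lit , x + x , x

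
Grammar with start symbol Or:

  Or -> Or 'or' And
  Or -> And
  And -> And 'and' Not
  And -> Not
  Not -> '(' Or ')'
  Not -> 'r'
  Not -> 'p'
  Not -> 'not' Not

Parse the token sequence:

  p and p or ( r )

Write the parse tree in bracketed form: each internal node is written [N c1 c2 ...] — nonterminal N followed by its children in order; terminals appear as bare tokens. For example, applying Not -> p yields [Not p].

[Or [Or [And [And [Not p]] and [Not p]]] or [And [Not ( [Or [And [Not r]]] )]]]

Or
Or or And
And or And
And and Not or And
Not and Not or And
p and Not or And
p and p or And
p and p or Not
p and p or ( Or )
p and p or ( And )
p and p or ( Not )
p and p or ( r )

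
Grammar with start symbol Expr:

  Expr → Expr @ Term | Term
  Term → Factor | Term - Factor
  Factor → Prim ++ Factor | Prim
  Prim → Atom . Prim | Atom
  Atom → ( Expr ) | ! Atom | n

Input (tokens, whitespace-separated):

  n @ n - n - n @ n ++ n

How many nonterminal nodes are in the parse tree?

[Expr [Expr [Expr [Term [Factor [Prim [Atom n]]]]] @ [Term [Term [Term [Factor [Prim [Atom n]]]] - [Factor [Prim [Atom n]]]] - [Factor [Prim [Atom n]]]]] @ [Term [Factor [Prim [Atom n]] ++ [Factor [Prim [Atom n]]]]]]

26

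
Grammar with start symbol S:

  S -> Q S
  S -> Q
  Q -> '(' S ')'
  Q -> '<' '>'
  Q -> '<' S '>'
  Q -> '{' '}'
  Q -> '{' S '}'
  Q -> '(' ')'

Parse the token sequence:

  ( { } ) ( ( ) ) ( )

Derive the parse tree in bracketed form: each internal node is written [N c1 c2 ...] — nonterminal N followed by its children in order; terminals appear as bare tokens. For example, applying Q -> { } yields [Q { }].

[S [Q ( [S [Q { }]] )] [S [Q ( [S [Q ( )]] )] [S [Q ( )]]]]

S
Q S
( S ) S
( Q ) S
( { } ) S
( { } ) Q S
( { } ) ( S ) S
( { } ) ( Q ) S
( { } ) ( ( ) ) S
( { } ) ( ( ) ) Q
( { } ) ( ( ) ) ( )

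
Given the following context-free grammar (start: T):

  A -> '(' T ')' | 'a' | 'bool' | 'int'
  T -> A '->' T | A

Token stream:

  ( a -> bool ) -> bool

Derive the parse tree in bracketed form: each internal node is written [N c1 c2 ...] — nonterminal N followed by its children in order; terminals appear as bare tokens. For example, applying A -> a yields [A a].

[T [A ( [T [A a] -> [T [A bool]]] )] -> [T [A bool]]]

T
A -> T
( T ) -> T
( A -> T ) -> T
( a -> T ) -> T
( a -> A ) -> T
( a -> bool ) -> T
( a -> bool ) -> A
( a -> bool ) -> bool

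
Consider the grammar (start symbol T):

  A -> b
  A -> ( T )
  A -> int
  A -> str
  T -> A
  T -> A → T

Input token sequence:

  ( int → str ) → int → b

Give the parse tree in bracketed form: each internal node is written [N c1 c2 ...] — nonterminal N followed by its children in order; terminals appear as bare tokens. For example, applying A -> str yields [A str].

[T [A ( [T [A int] → [T [A str]]] )] → [T [A int] → [T [A b]]]]

T
A → T
( T ) → T
( A → T ) → T
( int → T ) → T
( int → A ) → T
( int → str ) → T
( int → str ) → A → T
( int → str ) → int → T
( int → str ) → int → A
( int → str ) → int → b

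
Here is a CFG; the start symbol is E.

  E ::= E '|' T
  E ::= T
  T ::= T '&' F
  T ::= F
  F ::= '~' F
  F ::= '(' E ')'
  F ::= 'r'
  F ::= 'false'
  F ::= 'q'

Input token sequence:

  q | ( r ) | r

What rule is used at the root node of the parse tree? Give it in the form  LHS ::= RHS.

E ::= E '|' T

[E [E [E [T [F q]]] | [T [F ( [E [T [F r]]] )]]] | [T [F r]]]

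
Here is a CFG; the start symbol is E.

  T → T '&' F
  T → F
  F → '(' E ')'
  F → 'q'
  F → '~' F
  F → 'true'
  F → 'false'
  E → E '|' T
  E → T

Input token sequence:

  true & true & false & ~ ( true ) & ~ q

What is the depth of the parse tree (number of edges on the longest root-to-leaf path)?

8

[E [T [T [T [T [T [F true]] & [F true]] & [F false]] & [F ~ [F ( [E [T [F true]]] )]]] & [F ~ [F q]]]]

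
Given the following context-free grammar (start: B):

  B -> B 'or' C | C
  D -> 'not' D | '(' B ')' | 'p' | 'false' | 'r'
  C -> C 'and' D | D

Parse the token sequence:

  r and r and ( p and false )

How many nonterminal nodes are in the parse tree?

[B [C [C [C [D r]] and [D r]] and [D ( [B [C [C [D p]] and [D false]]] )]]]

12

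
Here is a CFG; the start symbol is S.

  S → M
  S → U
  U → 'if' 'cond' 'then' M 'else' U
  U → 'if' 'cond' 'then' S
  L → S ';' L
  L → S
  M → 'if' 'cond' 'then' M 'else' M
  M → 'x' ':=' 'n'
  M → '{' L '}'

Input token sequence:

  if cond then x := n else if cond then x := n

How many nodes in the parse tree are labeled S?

[S [U if cond then [M x := n] else [U if cond then [S [M x := n]]]]]

2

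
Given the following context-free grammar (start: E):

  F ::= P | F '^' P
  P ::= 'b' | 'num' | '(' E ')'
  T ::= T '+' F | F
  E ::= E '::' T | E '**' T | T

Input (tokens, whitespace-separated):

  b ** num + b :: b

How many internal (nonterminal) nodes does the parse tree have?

15

[E [E [E [T [F [P b]]]] ** [T [T [F [P num]]] + [F [P b]]]] :: [T [F [P b]]]]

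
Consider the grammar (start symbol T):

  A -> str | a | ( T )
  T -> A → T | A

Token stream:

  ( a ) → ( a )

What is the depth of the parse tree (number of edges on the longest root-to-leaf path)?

5

[T [A ( [T [A a]] )] → [T [A ( [T [A a]] )]]]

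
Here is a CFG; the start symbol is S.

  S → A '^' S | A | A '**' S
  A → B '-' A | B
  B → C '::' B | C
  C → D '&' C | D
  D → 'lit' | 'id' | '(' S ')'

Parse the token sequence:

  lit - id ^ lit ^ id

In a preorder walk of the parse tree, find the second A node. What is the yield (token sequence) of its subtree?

[S [A [B [C [D lit]]] - [A [B [C [D id]]]]] ^ [S [A [B [C [D lit]]]] ^ [S [A [B [C [D id]]]]]]]

id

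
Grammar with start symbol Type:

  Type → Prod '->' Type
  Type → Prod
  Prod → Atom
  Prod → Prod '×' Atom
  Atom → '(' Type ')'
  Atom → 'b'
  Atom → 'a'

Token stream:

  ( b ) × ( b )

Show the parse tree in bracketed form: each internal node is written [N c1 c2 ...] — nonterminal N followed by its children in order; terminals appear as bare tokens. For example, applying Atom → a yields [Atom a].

Type
Prod
Prod × Atom
Atom × Atom
( Type ) × Atom
( Prod ) × Atom
( Atom ) × Atom
( b ) × Atom
( b ) × ( Type )
( b ) × ( Prod )
( b ) × ( Atom )
( b ) × ( b )

[Type [Prod [Prod [Atom ( [Type [Prod [Atom b]]] )]] × [Atom ( [Type [Prod [Atom b]]] )]]]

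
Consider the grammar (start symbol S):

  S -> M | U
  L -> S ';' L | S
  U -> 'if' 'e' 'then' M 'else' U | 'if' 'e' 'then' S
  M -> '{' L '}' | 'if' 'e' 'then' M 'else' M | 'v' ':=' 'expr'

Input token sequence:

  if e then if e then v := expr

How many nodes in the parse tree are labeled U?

2

[S [U if e then [S [U if e then [S [M v := expr]]]]]]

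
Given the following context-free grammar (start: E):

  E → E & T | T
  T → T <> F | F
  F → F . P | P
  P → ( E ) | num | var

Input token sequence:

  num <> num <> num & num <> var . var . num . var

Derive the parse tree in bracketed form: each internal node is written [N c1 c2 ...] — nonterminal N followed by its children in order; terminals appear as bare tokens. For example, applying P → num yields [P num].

[E [E [T [T [T [F [P num]]] <> [F [P num]]] <> [F [P num]]]] & [T [T [F [P num]]] <> [F [F [F [F [P var]] . [P var]] . [P num]] . [P var]]]]

E
E & T
T & T
T <> F & T
T <> F <> F & T
F <> F <> F & T
P <> F <> F & T
num <> F <> F & T
num <> P <> F & T
num <> num <> F & T
num <> num <> P & T
num <> num <> num & T
num <> num <> num & T <> F
num <> num <> num & F <> F
num <> num <> num & P <> F
num <> num <> num & num <> F
num <> num <> num & num <> F . P
num <> num <> num & num <> F . P . P
num <> num <> num & num <> F . P . P . P
num <> num <> num & num <> P . P . P . P
num <> num <> num & num <> var . P . P . P
num <> num <> num & num <> var . var . P . P
num <> num <> num & num <> var . var . num . P
num <> num <> num & num <> var . var . num . var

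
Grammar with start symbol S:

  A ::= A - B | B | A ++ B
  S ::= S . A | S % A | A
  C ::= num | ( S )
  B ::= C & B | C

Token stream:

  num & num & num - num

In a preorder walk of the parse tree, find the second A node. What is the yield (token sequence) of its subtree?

num & num & num

[S [A [A [B [C num] & [B [C num] & [B [C num]]]]] - [B [C num]]]]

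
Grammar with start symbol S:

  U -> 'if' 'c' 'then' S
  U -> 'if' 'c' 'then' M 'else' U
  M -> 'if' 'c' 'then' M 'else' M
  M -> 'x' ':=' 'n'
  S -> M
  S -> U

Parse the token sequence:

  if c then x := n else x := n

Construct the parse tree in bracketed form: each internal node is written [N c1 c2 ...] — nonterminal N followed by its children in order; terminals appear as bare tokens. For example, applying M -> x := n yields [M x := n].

S
M
if c then M else M
if c then x := n else M
if c then x := n else x := n

[S [M if c then [M x := n] else [M x := n]]]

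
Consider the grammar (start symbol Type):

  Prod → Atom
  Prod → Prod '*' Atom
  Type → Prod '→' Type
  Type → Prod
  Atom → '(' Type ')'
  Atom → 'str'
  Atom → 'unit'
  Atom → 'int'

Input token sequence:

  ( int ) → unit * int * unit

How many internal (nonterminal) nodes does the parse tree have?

13

[Type [Prod [Atom ( [Type [Prod [Atom int]]] )]] → [Type [Prod [Prod [Prod [Atom unit]] * [Atom int]] * [Atom unit]]]]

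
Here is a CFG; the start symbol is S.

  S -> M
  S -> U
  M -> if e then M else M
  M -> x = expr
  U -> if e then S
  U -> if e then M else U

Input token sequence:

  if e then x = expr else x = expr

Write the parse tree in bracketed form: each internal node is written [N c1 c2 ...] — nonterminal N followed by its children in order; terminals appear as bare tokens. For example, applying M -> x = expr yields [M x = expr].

[S [M if e then [M x = expr] else [M x = expr]]]

S
M
if e then M else M
if e then x = expr else M
if e then x = expr else x = expr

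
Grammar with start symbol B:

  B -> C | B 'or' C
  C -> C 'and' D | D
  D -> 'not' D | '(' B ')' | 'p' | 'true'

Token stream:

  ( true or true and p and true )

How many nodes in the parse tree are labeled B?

3

[B [C [D ( [B [B [C [D true]]] or [C [C [C [D true]] and [D p]] and [D true]]] )]]]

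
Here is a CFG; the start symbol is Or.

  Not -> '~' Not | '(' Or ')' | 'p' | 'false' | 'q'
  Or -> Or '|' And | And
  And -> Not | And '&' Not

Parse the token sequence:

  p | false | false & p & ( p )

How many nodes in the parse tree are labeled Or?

[Or [Or [Or [And [Not p]]] | [And [Not false]]] | [And [And [And [Not false]] & [Not p]] & [Not ( [Or [And [Not p]]] )]]]

4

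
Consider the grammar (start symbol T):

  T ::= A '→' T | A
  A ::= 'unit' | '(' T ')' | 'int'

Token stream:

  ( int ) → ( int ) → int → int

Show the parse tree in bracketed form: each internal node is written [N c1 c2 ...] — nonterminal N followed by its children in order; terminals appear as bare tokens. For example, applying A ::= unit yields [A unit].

T
A → T
( T ) → T
( A ) → T
( int ) → T
( int ) → A → T
( int ) → ( T ) → T
( int ) → ( A ) → T
( int ) → ( int ) → T
( int ) → ( int ) → A → T
( int ) → ( int ) → int → T
( int ) → ( int ) → int → A
( int ) → ( int ) → int → int

[T [A ( [T [A int]] )] → [T [A ( [T [A int]] )] → [T [A int] → [T [A int]]]]]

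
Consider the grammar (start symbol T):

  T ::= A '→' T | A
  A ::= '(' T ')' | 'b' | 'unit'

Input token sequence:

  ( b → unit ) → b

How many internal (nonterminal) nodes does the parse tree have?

8

[T [A ( [T [A b] → [T [A unit]]] )] → [T [A b]]]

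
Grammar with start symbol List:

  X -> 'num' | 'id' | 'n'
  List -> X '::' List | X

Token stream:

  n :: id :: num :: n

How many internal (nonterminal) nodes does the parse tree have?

[List [X n] :: [List [X id] :: [List [X num] :: [List [X n]]]]]

8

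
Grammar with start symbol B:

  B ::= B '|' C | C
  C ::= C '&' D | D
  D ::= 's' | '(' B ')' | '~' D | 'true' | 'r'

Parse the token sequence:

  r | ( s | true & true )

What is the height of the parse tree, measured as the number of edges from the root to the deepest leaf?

[B [B [C [D r]]] | [C [D ( [B [B [C [D s]]] | [C [C [D true]] & [D true]]] )]]]

7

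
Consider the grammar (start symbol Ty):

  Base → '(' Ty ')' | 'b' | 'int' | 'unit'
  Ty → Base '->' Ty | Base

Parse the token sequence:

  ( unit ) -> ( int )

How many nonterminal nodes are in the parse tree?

8

[Ty [Base ( [Ty [Base unit]] )] -> [Ty [Base ( [Ty [Base int]] )]]]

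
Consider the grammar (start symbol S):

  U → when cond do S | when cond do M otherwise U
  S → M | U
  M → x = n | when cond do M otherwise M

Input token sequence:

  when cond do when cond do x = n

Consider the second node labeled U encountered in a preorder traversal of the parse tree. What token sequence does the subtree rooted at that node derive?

when cond do x = n

[S [U when cond do [S [U when cond do [S [M x = n]]]]]]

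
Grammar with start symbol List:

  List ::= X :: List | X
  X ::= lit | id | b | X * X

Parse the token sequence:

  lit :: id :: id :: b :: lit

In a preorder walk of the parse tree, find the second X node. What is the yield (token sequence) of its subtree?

[List [X lit] :: [List [X id] :: [List [X id] :: [List [X b] :: [List [X lit]]]]]]

id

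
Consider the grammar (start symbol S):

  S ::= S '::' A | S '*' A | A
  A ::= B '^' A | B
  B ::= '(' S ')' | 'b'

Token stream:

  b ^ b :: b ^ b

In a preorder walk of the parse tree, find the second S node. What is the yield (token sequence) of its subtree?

[S [S [A [B b] ^ [A [B b]]]] :: [A [B b] ^ [A [B b]]]]

b ^ b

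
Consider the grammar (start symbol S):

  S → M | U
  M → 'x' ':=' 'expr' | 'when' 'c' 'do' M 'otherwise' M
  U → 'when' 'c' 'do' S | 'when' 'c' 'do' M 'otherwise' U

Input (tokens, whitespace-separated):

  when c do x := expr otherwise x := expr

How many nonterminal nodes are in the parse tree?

4

[S [M when c do [M x := expr] otherwise [M x := expr]]]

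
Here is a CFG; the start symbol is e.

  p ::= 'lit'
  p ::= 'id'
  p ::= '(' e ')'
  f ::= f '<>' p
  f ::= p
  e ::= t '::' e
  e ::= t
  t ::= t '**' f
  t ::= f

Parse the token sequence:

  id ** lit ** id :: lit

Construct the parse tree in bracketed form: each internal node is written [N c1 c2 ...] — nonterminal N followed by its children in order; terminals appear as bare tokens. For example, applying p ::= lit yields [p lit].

[e [t [t [t [f [p id]]] ** [f [p lit]]] ** [f [p id]]] :: [e [t [f [p lit]]]]]

e
t :: e
t ** f :: e
t ** f ** f :: e
f ** f ** f :: e
p ** f ** f :: e
id ** f ** f :: e
id ** p ** f :: e
id ** lit ** f :: e
id ** lit ** p :: e
id ** lit ** id :: e
id ** lit ** id :: t
id ** lit ** id :: f
id ** lit ** id :: p
id ** lit ** id :: lit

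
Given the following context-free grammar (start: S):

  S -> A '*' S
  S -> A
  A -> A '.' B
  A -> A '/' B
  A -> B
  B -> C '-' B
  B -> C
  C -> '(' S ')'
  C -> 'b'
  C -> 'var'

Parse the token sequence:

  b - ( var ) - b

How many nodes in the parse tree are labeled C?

[S [A [B [C b] - [B [C ( [S [A [B [C var]]]] )] - [B [C b]]]]]]

4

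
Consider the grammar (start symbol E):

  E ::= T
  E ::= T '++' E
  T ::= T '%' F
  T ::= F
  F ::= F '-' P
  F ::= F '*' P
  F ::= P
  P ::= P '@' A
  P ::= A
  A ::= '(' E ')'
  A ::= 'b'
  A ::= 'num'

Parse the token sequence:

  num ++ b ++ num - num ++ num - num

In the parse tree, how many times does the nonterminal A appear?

6

[E [T [F [P [A num]]]] ++ [E [T [F [P [A b]]]] ++ [E [T [F [F [P [A num]]] - [P [A num]]]] ++ [E [T [F [F [P [A num]]] - [P [A num]]]]]]]]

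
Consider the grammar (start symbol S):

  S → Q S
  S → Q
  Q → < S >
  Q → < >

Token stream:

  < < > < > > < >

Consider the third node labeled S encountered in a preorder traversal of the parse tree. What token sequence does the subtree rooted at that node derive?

< >

[S [Q < [S [Q < >] [S [Q < >]]] >] [S [Q < >]]]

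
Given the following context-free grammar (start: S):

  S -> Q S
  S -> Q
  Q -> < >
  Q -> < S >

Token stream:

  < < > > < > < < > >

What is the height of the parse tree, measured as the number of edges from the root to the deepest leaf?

6

[S [Q < [S [Q < >]] >] [S [Q < >] [S [Q < [S [Q < >]] >]]]]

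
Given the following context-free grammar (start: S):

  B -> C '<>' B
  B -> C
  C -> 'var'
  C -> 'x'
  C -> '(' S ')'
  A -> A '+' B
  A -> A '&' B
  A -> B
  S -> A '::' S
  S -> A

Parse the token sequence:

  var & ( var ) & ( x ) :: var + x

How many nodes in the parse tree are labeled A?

7

[S [A [A [A [B [C var]]] & [B [C ( [S [A [B [C var]]]] )]]] & [B [C ( [S [A [B [C x]]]] )]]] :: [S [A [A [B [C var]]] + [B [C x]]]]]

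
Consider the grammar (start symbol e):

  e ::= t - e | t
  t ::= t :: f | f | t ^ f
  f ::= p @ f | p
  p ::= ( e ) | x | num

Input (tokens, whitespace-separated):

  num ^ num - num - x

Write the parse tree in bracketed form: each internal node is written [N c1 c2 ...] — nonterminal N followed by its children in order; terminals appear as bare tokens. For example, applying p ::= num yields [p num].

e
t - e
t ^ f - e
f ^ f - e
p ^ f - e
num ^ f - e
num ^ p - e
num ^ num - e
num ^ num - t - e
num ^ num - f - e
num ^ num - p - e
num ^ num - num - e
num ^ num - num - t
num ^ num - num - f
num ^ num - num - p
num ^ num - num - x

[e [t [t [f [p num]]] ^ [f [p num]]] - [e [t [f [p num]]] - [e [t [f [p x]]]]]]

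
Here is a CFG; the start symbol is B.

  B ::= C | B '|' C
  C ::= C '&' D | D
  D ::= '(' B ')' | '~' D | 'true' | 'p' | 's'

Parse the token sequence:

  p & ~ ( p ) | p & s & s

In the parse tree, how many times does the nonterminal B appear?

3

[B [B [C [C [D p]] & [D ~ [D ( [B [C [D p]]] )]]]] | [C [C [C [D p]] & [D s]] & [D s]]]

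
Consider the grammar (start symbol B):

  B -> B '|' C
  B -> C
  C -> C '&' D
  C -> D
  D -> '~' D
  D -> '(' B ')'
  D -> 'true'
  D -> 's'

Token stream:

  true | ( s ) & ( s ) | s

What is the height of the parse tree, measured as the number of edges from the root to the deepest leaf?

[B [B [B [C [D true]]] | [C [C [D ( [B [C [D s]]] )]] & [D ( [B [C [D s]]] )]]] | [C [D s]]]

8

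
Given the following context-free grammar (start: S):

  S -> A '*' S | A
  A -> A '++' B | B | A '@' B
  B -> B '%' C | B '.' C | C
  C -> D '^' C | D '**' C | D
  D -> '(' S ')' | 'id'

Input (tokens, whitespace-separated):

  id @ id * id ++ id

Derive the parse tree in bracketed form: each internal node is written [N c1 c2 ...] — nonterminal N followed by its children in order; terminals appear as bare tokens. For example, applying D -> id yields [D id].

[S [A [A [B [C [D id]]]] @ [B [C [D id]]]] * [S [A [A [B [C [D id]]]] ++ [B [C [D id]]]]]]

S
A * S
A @ B * S
B @ B * S
C @ B * S
D @ B * S
id @ B * S
id @ C * S
id @ D * S
id @ id * S
id @ id * A
id @ id * A ++ B
id @ id * B ++ B
id @ id * C ++ B
id @ id * D ++ B
id @ id * id ++ B
id @ id * id ++ C
id @ id * id ++ D
id @ id * id ++ id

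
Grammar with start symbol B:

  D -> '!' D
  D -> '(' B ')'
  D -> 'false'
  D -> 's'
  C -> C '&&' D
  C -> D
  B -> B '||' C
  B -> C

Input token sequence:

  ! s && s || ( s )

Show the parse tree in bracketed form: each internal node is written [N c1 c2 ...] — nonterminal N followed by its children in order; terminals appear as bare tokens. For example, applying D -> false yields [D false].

B
B || C
C || C
C && D || C
D && D || C
! D && D || C
! s && D || C
! s && s || C
! s && s || D
! s && s || ( B )
! s && s || ( C )
! s && s || ( D )
! s && s || ( s )

[B [B [C [C [D ! [D s]]] && [D s]]] || [C [D ( [B [C [D s]]] )]]]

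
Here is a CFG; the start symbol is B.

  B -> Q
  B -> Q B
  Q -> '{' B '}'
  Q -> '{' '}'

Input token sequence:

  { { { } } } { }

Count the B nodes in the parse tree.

4

[B [Q { [B [Q { [B [Q { }]] }]] }] [B [Q { }]]]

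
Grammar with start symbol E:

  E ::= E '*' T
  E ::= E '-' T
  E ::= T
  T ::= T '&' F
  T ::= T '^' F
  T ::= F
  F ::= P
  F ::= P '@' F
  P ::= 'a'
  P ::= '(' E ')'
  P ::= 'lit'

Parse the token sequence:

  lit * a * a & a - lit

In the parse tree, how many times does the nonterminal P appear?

5

[E [E [E [E [T [F [P lit]]]] * [T [F [P a]]]] * [T [T [F [P a]]] & [F [P a]]]] - [T [F [P lit]]]]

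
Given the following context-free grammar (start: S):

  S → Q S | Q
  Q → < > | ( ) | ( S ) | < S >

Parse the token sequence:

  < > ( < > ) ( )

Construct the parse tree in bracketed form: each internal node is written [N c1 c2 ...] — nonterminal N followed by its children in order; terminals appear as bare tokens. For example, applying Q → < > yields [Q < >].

S
Q S
< > S
< > Q S
< > ( S ) S
< > ( Q ) S
< > ( < > ) S
< > ( < > ) Q
< > ( < > ) ( )

[S [Q < >] [S [Q ( [S [Q < >]] )] [S [Q ( )]]]]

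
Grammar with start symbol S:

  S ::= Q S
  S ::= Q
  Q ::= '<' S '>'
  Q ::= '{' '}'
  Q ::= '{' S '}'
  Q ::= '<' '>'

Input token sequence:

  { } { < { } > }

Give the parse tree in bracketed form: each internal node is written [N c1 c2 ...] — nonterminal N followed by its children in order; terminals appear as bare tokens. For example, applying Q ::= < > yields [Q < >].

[S [Q { }] [S [Q { [S [Q < [S [Q { }]] >]] }]]]

S
Q S
{ } S
{ } Q
{ } { S }
{ } { Q }
{ } { < S > }
{ } { < Q > }
{ } { < { } > }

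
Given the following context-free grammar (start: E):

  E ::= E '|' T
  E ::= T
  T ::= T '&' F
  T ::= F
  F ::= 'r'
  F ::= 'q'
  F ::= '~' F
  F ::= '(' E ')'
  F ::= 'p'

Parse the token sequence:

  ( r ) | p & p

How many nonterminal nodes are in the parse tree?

[E [E [T [F ( [E [T [F r]]] )]]] | [T [T [F p]] & [F p]]]

11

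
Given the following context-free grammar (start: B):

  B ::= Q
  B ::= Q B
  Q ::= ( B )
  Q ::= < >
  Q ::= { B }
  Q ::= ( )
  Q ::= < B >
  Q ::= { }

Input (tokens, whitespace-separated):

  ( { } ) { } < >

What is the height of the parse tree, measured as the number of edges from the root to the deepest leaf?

[B [Q ( [B [Q { }]] )] [B [Q { }] [B [Q < >]]]]

4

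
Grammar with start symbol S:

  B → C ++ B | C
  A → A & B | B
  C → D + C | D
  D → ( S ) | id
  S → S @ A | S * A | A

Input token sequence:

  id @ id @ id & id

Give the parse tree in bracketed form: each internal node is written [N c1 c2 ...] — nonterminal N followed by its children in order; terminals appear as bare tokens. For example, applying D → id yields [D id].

S
S @ A
S @ A @ A
A @ A @ A
B @ A @ A
C @ A @ A
D @ A @ A
id @ A @ A
id @ B @ A
id @ C @ A
id @ D @ A
id @ id @ A
id @ id @ A & B
id @ id @ B & B
id @ id @ C & B
id @ id @ D & B
id @ id @ id & B
id @ id @ id & C
id @ id @ id & D
id @ id @ id & id

[S [S [S [A [B [C [D id]]]]] @ [A [B [C [D id]]]]] @ [A [A [B [C [D id]]]] & [B [C [D id]]]]]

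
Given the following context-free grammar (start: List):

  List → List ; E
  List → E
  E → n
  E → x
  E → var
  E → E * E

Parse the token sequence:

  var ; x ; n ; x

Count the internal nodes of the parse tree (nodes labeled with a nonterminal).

8

[List [List [List [List [E var]] ; [E x]] ; [E n]] ; [E x]]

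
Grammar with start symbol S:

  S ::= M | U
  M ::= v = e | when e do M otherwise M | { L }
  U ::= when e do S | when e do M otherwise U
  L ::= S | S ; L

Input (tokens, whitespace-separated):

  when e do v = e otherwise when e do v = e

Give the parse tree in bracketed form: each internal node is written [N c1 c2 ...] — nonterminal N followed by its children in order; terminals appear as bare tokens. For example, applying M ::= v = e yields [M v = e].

S
U
when e do M otherwise U
when e do v = e otherwise U
when e do v = e otherwise when e do S
when e do v = e otherwise when e do M
when e do v = e otherwise when e do v = e

[S [U when e do [M v = e] otherwise [U when e do [S [M v = e]]]]]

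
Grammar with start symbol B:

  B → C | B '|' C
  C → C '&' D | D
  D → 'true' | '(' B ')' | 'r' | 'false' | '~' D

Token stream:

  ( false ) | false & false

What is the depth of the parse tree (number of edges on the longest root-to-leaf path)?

[B [B [C [D ( [B [C [D false]]] )]]] | [C [C [D false]] & [D false]]]

7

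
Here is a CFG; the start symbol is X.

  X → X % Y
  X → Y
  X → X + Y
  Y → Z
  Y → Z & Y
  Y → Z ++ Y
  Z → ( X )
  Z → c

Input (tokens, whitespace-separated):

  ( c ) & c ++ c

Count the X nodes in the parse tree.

2

[X [Y [Z ( [X [Y [Z c]]] )] & [Y [Z c] ++ [Y [Z c]]]]]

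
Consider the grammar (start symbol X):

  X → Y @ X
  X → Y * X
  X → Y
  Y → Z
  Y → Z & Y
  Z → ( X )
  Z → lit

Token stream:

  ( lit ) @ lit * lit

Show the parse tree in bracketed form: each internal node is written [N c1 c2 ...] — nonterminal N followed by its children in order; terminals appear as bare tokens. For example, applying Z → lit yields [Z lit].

X
Y @ X
Z @ X
( X ) @ X
( Y ) @ X
( Z ) @ X
( lit ) @ X
( lit ) @ Y * X
( lit ) @ Z * X
( lit ) @ lit * X
( lit ) @ lit * Y
( lit ) @ lit * Z
( lit ) @ lit * lit

[X [Y [Z ( [X [Y [Z lit]]] )]] @ [X [Y [Z lit]] * [X [Y [Z lit]]]]]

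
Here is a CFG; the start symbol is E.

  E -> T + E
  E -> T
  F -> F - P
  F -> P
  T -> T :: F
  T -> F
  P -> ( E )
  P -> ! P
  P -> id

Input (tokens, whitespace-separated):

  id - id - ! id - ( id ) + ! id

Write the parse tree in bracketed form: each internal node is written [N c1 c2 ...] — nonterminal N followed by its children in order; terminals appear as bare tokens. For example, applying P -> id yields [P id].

[E [T [F [F [F [F [P id]] - [P id]] - [P ! [P id]]] - [P ( [E [T [F [P id]]]] )]]] + [E [T [F [P ! [P id]]]]]]

E
T + E
F + E
F - P + E
F - P - P + E
F - P - P - P + E
P - P - P - P + E
id - P - P - P + E
id - id - P - P + E
id - id - ! P - P + E
id - id - ! id - P + E
id - id - ! id - ( E ) + E
id - id - ! id - ( T ) + E
id - id - ! id - ( F ) + E
id - id - ! id - ( P ) + E
id - id - ! id - ( id ) + E
id - id - ! id - ( id ) + T
id - id - ! id - ( id ) + F
id - id - ! id - ( id ) + P
id - id - ! id - ( id ) + ! P
id - id - ! id - ( id ) + ! id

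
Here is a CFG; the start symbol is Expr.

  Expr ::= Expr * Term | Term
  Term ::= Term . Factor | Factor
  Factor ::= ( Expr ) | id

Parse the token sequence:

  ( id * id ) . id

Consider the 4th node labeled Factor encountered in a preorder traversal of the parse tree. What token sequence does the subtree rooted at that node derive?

id

[Expr [Term [Term [Factor ( [Expr [Expr [Term [Factor id]]] * [Term [Factor id]]] )]] . [Factor id]]]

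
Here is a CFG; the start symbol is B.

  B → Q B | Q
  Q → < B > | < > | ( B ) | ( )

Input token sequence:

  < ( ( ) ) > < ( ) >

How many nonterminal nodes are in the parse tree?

10

[B [Q < [B [Q ( [B [Q ( )]] )]] >] [B [Q < [B [Q ( )]] >]]]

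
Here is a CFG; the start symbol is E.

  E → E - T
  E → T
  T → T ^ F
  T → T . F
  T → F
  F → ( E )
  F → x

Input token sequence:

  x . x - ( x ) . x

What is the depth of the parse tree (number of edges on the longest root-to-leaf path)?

7

[E [E [T [T [F x]] . [F x]]] - [T [T [F ( [E [T [F x]]] )]] . [F x]]]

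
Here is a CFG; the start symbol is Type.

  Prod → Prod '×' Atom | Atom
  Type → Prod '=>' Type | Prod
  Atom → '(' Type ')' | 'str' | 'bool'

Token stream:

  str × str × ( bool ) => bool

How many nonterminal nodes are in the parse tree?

13

[Type [Prod [Prod [Prod [Atom str]] × [Atom str]] × [Atom ( [Type [Prod [Atom bool]]] )]] => [Type [Prod [Atom bool]]]]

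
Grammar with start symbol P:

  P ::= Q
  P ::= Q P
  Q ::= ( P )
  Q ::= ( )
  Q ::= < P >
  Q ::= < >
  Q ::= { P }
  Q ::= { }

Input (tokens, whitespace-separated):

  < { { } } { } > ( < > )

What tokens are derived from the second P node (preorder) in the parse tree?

{ { } } { }

[P [Q < [P [Q { [P [Q { }]] }] [P [Q { }]]] >] [P [Q ( [P [Q < >]] )]]]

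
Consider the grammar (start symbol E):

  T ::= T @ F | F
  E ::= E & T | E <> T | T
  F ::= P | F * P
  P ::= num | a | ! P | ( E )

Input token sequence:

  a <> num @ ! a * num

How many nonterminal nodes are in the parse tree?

14

[E [E [T [F [P a]]]] <> [T [T [F [P num]]] @ [F [F [P ! [P a]]] * [P num]]]]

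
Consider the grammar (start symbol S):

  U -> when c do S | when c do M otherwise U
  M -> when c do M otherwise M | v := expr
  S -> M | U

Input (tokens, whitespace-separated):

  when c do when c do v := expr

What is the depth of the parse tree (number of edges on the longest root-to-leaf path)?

6

[S [U when c do [S [U when c do [S [M v := expr]]]]]]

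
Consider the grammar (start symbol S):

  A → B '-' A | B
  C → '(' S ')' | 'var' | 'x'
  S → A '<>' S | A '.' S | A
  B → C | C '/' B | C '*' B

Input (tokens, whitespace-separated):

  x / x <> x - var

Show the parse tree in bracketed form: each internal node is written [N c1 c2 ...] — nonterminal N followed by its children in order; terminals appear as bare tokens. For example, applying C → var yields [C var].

S
A <> S
B <> S
C / B <> S
x / B <> S
x / C <> S
x / x <> S
x / x <> A
x / x <> B - A
x / x <> C - A
x / x <> x - A
x / x <> x - B
x / x <> x - C
x / x <> x - var

[S [A [B [C x] / [B [C x]]]] <> [S [A [B [C x]] - [A [B [C var]]]]]]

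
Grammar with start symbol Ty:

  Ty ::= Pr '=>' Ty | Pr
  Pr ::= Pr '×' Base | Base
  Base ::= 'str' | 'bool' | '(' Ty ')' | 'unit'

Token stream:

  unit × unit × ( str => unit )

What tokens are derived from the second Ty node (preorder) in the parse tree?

str => unit

[Ty [Pr [Pr [Pr [Base unit]] × [Base unit]] × [Base ( [Ty [Pr [Base str]] => [Ty [Pr [Base unit]]]] )]]]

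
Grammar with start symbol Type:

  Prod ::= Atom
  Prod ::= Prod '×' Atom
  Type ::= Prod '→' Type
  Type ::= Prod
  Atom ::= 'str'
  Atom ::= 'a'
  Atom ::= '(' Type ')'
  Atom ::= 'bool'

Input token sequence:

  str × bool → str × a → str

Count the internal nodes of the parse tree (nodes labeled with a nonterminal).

13

[Type [Prod [Prod [Atom str]] × [Atom bool]] → [Type [Prod [Prod [Atom str]] × [Atom a]] → [Type [Prod [Atom str]]]]]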